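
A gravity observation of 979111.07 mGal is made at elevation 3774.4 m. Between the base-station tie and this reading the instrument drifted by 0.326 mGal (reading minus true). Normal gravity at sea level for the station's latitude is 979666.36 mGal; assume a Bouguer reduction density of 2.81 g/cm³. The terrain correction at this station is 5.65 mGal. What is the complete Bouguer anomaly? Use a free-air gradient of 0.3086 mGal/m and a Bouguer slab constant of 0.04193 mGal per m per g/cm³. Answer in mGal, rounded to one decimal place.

Drift-corrected reading = 979111.07 − (0.326) = 979110.744 mGal
Free-air correction = 0.3086 × 3774.4 = 1164.78 mGal
Free-air anomaly = 979110.744 − 979666.36 + (1164.78) = 609.164 mGal
Bouguer slab correction = 0.04193 × 2.81 × 3774.4 = 444.71 mGal
Simple Bouguer anomaly = 609.164 − (444.71) = 164.454 mGal
Complete Bouguer anomaly = 164.454 + 5.65 = 170.104 mGal

170.1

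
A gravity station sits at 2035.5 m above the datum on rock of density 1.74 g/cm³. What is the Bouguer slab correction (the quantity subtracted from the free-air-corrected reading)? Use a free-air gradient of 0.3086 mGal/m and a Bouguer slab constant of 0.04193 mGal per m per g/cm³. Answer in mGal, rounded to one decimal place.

148.5

Bouguer slab correction = 0.04193 × 1.74 × 2035.5 = 148.5 mGal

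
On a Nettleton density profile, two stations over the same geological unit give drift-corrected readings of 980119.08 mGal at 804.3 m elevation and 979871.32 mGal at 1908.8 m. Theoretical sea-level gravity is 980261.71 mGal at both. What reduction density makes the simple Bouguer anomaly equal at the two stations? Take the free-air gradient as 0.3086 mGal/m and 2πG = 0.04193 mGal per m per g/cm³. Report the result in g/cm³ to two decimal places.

2.01

Δg_obs = 979871.32 − 980119.08 = -247.76 mGal over Δh = 1908.8 − 804.3 = 1104.5 m
Equal Bouguer anomalies ⇒ Δg_obs + (0.3086 − 0.04193ρ)·Δh = 0
0.3086 − 0.04193ρ = −Δg_obs/Δh = 0.22432
ρ = (0.3086 − 0.22432) / 0.04193 = 2.01 g/cm³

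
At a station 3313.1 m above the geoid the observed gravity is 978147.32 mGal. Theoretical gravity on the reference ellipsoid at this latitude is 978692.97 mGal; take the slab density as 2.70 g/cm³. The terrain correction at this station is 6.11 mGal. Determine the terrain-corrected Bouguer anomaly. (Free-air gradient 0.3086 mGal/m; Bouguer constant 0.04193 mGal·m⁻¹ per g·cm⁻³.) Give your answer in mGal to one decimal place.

Free-air correction = 0.3086 × 3313.1 = 1022.42 mGal
Free-air anomaly = 978147.32 − 978692.97 + (1022.42) = 476.77 mGal
Bouguer slab correction = 0.04193 × 2.70 × 3313.1 = 375.08 mGal
Simple Bouguer anomaly = 476.77 − (375.08) = 101.69 mGal
Complete Bouguer anomaly = 101.69 + 6.11 = 107.80 mGal

107.8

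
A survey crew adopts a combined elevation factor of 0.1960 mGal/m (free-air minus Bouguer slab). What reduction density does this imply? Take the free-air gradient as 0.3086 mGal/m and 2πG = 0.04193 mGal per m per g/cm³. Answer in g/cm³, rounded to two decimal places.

2.69

0.1960 = 0.3086 − 0.04193 × ρ
ρ = (0.3086 − 0.1960) / 0.04193 = 2.69 g/cm³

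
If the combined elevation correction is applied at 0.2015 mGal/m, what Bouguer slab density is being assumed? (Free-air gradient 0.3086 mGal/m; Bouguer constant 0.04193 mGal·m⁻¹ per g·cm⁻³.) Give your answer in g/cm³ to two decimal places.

0.2015 = 0.3086 − 0.04193 × ρ
ρ = (0.3086 − 0.2015) / 0.04193 = 2.55 g/cm³

2.55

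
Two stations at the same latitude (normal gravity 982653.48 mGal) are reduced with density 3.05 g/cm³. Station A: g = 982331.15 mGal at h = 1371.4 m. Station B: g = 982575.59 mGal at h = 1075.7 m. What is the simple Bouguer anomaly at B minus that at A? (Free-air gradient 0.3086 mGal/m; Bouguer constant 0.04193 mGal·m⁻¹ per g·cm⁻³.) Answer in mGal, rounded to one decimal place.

Δg_SB(A) = 982331.15 − 982653.48 + 0.3086×1371.4 − 0.04193×3.05×1371.4 = -74.50 mGal
Δg_SB(B) = 982575.59 − 982653.48 + 0.3086×1075.7 − 0.04193×3.05×1075.7 = 116.50 mGal
Difference = 116.50 − (-74.50) = 191.00 mGal

191.0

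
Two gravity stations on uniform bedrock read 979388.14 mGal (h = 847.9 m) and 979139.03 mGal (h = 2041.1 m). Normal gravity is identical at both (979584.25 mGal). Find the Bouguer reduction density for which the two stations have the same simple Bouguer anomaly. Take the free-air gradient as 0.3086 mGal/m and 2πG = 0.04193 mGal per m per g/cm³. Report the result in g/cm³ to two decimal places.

Δg_obs = 979139.03 − 979388.14 = -249.11 mGal over Δh = 2041.1 − 847.9 = 1193.2 m
Equal Bouguer anomalies ⇒ Δg_obs + (0.3086 − 0.04193ρ)·Δh = 0
0.3086 − 0.04193ρ = −Δg_obs/Δh = 0.20877
ρ = (0.3086 − 0.20877) / 0.04193 = 2.38 g/cm³

2.38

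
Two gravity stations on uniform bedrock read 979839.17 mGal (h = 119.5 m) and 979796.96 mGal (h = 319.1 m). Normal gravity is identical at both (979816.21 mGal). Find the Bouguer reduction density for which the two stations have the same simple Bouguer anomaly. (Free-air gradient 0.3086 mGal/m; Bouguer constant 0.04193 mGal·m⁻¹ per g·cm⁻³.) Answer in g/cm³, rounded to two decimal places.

Δg_obs = 979796.96 − 979839.17 = -42.21 mGal over Δh = 319.1 − 119.5 = 199.6 m
Equal Bouguer anomalies ⇒ Δg_obs + (0.3086 − 0.04193ρ)·Δh = 0
0.3086 − 0.04193ρ = −Δg_obs/Δh = 0.21147
ρ = (0.3086 − 0.21147) / 0.04193 = 2.32 g/cm³

2.32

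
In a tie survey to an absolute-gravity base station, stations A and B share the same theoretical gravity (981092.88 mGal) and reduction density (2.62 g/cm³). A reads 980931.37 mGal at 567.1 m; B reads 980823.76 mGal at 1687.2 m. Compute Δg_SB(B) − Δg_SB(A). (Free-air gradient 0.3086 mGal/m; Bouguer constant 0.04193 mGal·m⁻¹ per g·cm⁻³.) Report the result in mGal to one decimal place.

115.0

Δg_SB(A) = 980931.37 − 981092.88 + 0.3086×567.1 − 0.04193×2.62×567.1 = -48.80 mGal
Δg_SB(B) = 980823.76 − 981092.88 + 0.3086×1687.2 − 0.04193×2.62×1687.2 = 66.20 mGal
Difference = 66.20 − (-48.80) = 115.00 mGal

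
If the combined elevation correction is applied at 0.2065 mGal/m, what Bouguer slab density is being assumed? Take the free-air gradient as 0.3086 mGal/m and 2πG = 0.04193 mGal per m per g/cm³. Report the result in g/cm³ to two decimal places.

0.2065 = 0.3086 − 0.04193 × ρ
ρ = (0.3086 − 0.2065) / 0.04193 = 2.44 g/cm³

2.44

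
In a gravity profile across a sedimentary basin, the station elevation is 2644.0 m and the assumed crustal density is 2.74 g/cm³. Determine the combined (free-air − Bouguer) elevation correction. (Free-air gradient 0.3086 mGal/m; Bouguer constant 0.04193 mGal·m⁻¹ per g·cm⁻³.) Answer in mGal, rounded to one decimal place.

512.2

Combined gradient = 0.3086 − 0.04193 × 2.74 = 0.1937118 mGal/m
Combined elevation correction = 0.1937118 × 2644.0 = 512.2 mGal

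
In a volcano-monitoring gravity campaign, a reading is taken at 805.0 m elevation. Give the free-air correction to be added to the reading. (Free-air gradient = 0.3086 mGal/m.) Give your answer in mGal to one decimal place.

248.4

Free-air correction = 0.3086 × 805.0 = 248.4 mGal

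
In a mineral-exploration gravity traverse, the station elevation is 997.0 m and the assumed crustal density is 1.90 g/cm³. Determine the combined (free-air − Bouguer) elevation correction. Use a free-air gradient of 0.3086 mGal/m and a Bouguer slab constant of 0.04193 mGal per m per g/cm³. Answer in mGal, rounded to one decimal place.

Combined gradient = 0.3086 − 0.04193 × 1.90 = 0.2289330 mGal/m
Combined elevation correction = 0.2289330 × 997.0 = 228.2 mGal

228.2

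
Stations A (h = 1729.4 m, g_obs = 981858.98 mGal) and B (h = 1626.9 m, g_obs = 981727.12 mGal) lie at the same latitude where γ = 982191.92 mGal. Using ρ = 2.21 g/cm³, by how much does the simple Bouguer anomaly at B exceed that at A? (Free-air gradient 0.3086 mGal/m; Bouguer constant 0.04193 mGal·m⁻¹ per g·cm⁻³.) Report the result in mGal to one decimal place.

Δg_SB(A) = 981858.98 − 982191.92 + 0.3086×1729.4 − 0.04193×2.21×1729.4 = 40.50 mGal
Δg_SB(B) = 981727.12 − 982191.92 + 0.3086×1626.9 − 0.04193×2.21×1626.9 = -113.50 mGal
Difference = -113.50 − (40.50) = -154.00 mGal

-154.0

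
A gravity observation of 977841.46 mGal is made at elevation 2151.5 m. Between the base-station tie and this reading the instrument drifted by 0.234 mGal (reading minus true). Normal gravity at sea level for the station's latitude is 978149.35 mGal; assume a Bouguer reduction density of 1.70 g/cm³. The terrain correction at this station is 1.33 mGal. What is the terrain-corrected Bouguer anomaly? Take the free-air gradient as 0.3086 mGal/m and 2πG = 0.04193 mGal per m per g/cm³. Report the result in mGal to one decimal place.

203.8

Drift-corrected reading = 977841.46 − (0.234) = 977841.226 mGal
Free-air correction = 0.3086 × 2151.5 = 663.95 mGal
Free-air anomaly = 977841.226 − 978149.35 + (663.95) = 355.826 mGal
Bouguer slab correction = 0.04193 × 1.70 × 2151.5 = 153.36 mGal
Simple Bouguer anomaly = 355.826 − (153.36) = 202.466 mGal
Complete Bouguer anomaly = 202.466 + 1.33 = 203.796 mGal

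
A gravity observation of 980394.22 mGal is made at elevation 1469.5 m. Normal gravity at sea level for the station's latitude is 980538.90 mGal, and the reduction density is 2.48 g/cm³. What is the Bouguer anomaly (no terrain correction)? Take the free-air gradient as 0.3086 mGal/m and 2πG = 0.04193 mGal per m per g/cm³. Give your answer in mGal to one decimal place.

156.0

Free-air correction = 0.3086 × 1469.5 = 453.49 mGal
Free-air anomaly = 980394.22 − 980538.90 + (453.49) = 308.81 mGal
Bouguer slab correction = 0.04193 × 2.48 × 1469.5 = 152.81 mGal
Simple Bouguer anomaly = 308.81 − (152.81) = 156.00 mGal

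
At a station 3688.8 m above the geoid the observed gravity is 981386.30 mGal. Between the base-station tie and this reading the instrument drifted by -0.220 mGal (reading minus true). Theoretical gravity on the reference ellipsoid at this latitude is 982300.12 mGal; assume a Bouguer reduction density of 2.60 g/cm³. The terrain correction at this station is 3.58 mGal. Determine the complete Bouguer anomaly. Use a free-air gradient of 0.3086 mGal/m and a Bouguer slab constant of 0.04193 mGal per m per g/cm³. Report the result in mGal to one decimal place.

Drift-corrected reading = 981386.30 − (-0.220) = 981386.520 mGal
Free-air correction = 0.3086 × 3688.8 = 1138.36 mGal
Free-air anomaly = 981386.520 − 982300.12 + (1138.36) = 224.760 mGal
Bouguer slab correction = 0.04193 × 2.60 × 3688.8 = 402.15 mGal
Simple Bouguer anomaly = 224.760 − (402.15) = -177.390 mGal
Complete Bouguer anomaly = -177.390 + 3.58 = -173.810 mGal

-173.8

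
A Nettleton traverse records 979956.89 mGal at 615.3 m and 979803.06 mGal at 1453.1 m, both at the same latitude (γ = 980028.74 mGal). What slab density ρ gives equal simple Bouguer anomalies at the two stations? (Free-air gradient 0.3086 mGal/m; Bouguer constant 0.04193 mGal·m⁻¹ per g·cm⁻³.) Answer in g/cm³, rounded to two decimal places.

Δg_obs = 979803.06 − 979956.89 = -153.83 mGal over Δh = 1453.1 − 615.3 = 837.8 m
Equal Bouguer anomalies ⇒ Δg_obs + (0.3086 − 0.04193ρ)·Δh = 0
0.3086 − 0.04193ρ = −Δg_obs/Δh = 0.18361
ρ = (0.3086 − 0.18361) / 0.04193 = 2.98 g/cm³

2.98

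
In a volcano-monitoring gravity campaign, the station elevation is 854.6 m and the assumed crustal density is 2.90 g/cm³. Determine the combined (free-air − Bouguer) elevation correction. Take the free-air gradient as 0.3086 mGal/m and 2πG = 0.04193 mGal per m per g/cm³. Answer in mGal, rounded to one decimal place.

159.8

Combined gradient = 0.3086 − 0.04193 × 2.90 = 0.1870030 mGal/m
Combined elevation correction = 0.1870030 × 854.6 = 159.8 mGal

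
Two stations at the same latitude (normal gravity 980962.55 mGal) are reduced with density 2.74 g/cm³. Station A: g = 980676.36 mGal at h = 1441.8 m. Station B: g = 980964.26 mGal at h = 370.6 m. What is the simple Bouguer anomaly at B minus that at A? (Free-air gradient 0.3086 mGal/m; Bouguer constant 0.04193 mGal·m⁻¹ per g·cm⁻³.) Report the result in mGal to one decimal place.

80.4

Δg_SB(A) = 980676.36 − 980962.55 + 0.3086×1441.8 − 0.04193×2.74×1441.8 = -6.90 mGal
Δg_SB(B) = 980964.26 − 980962.55 + 0.3086×370.6 − 0.04193×2.74×370.6 = 73.50 mGal
Difference = 73.50 − (-6.90) = 80.40 mGal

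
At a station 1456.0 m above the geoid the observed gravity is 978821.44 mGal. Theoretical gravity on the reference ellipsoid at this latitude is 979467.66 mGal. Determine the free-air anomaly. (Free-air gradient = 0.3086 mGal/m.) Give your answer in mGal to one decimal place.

-196.9

Free-air correction = 0.3086 × 1456.0 = 449.32 mGal
Free-air anomaly = 978821.44 − 979467.66 + (449.32) = -196.90 mGal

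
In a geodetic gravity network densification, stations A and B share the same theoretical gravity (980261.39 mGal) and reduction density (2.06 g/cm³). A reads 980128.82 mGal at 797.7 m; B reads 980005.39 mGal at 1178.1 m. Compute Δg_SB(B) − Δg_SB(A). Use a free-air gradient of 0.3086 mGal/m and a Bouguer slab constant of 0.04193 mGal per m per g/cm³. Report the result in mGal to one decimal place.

-38.9

Δg_SB(A) = 980128.82 − 980261.39 + 0.3086×797.7 − 0.04193×2.06×797.7 = 44.70 mGal
Δg_SB(B) = 980005.39 − 980261.39 + 0.3086×1178.1 − 0.04193×2.06×1178.1 = 5.80 mGal
Difference = 5.80 − (44.70) = -38.90 mGal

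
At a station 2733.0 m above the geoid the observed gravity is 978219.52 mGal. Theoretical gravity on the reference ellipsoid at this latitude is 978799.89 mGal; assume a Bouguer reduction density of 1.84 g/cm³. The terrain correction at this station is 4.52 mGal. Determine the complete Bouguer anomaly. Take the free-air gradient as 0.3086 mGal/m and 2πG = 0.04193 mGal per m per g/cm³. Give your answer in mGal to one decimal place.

56.7

Free-air correction = 0.3086 × 2733.0 = 843.40 mGal
Free-air anomaly = 978219.52 − 978799.89 + (843.40) = 263.03 mGal
Bouguer slab correction = 0.04193 × 1.84 × 2733.0 = 210.85 mGal
Simple Bouguer anomaly = 263.03 − (210.85) = 52.18 mGal
Complete Bouguer anomaly = 52.18 + 4.52 = 56.70 mGal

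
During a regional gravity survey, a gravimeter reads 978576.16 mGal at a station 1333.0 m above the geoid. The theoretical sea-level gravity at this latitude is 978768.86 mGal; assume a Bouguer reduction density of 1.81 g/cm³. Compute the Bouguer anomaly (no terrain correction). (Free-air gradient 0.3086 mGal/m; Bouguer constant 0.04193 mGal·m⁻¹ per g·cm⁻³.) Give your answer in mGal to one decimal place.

117.5

Free-air correction = 0.3086 × 1333.0 = 411.36 mGal
Free-air anomaly = 978576.16 − 978768.86 + (411.36) = 218.66 mGal
Bouguer slab correction = 0.04193 × 1.81 × 1333.0 = 101.17 mGal
Simple Bouguer anomaly = 218.66 − (101.17) = 117.49 mGal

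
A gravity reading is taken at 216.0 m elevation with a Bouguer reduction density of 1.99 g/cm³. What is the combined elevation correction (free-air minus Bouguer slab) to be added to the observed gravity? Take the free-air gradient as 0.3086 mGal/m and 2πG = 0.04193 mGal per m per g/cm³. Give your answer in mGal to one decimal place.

48.6

Combined gradient = 0.3086 − 0.04193 × 1.99 = 0.2251593 mGal/m
Combined elevation correction = 0.2251593 × 216.0 = 48.6 mGal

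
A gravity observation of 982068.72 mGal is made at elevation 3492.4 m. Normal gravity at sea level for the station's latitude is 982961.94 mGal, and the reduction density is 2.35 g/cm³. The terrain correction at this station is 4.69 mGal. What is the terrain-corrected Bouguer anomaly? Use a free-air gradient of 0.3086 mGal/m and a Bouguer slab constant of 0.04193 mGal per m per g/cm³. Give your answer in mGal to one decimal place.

Free-air correction = 0.3086 × 3492.4 = 1077.75 mGal
Free-air anomaly = 982068.72 − 982961.94 + (1077.75) = 184.53 mGal
Bouguer slab correction = 0.04193 × 2.35 × 3492.4 = 344.13 mGal
Simple Bouguer anomaly = 184.53 − (344.13) = -159.60 mGal
Complete Bouguer anomaly = -159.60 + 4.69 = -154.91 mGal

-154.9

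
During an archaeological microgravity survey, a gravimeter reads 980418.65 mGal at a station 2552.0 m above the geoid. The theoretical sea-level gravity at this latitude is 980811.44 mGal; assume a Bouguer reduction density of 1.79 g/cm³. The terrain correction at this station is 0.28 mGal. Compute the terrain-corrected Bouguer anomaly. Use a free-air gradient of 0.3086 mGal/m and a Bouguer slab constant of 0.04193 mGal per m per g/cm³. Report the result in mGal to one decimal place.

Free-air correction = 0.3086 × 2552.0 = 787.55 mGal
Free-air anomaly = 980418.65 − 980811.44 + (787.55) = 394.76 mGal
Bouguer slab correction = 0.04193 × 1.79 × 2552.0 = 191.54 mGal
Simple Bouguer anomaly = 394.76 − (191.54) = 203.22 mGal
Complete Bouguer anomaly = 203.22 + 0.28 = 203.50 mGal

203.5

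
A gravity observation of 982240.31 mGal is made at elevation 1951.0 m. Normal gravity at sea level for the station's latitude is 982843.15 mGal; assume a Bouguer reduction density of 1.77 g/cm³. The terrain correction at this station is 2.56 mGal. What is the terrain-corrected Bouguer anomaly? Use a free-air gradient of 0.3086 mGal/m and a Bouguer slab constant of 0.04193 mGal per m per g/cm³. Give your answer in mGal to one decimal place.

Free-air correction = 0.3086 × 1951.0 = 602.08 mGal
Free-air anomaly = 982240.31 − 982843.15 + (602.08) = -0.76 mGal
Bouguer slab correction = 0.04193 × 1.77 × 1951.0 = 144.80 mGal
Simple Bouguer anomaly = -0.76 − (144.80) = -145.56 mGal
Complete Bouguer anomaly = -145.56 + 2.56 = -143.00 mGal

-143.0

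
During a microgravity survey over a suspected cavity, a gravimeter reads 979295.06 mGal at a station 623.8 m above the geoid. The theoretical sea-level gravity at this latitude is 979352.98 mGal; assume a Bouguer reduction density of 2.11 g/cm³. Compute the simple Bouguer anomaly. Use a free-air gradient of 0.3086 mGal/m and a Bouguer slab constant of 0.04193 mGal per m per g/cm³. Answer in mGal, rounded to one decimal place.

Free-air correction = 0.3086 × 623.8 = 192.50 mGal
Free-air anomaly = 979295.06 − 979352.98 + (192.50) = 134.58 mGal
Bouguer slab correction = 0.04193 × 2.11 × 623.8 = 55.19 mGal
Simple Bouguer anomaly = 134.58 − (55.19) = 79.39 mGal

79.4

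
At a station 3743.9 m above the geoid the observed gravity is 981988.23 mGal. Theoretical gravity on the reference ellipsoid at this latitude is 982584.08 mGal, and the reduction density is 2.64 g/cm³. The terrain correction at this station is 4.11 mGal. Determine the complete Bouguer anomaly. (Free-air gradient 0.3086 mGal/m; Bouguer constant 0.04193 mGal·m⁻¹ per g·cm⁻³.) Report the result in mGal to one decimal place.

Free-air correction = 0.3086 × 3743.9 = 1155.37 mGal
Free-air anomaly = 981988.23 − 982584.08 + (1155.37) = 559.52 mGal
Bouguer slab correction = 0.04193 × 2.64 × 3743.9 = 414.43 mGal
Simple Bouguer anomaly = 559.52 − (414.43) = 145.09 mGal
Complete Bouguer anomaly = 145.09 + 4.11 = 149.20 mGal

149.2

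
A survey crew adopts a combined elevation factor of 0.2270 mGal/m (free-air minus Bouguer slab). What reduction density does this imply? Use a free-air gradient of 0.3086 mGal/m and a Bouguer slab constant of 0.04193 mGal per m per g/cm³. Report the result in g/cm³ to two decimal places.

0.2270 = 0.3086 − 0.04193 × ρ
ρ = (0.3086 − 0.2270) / 0.04193 = 1.95 g/cm³

1.95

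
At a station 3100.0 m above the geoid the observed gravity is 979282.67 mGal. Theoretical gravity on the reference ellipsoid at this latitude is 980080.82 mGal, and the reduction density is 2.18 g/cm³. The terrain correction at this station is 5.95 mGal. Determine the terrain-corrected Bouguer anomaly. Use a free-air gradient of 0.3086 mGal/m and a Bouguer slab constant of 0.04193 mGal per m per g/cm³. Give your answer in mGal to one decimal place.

Free-air correction = 0.3086 × 3100.0 = 956.66 mGal
Free-air anomaly = 979282.67 − 980080.82 + (956.66) = 158.51 mGal
Bouguer slab correction = 0.04193 × 2.18 × 3100.0 = 283.36 mGal
Simple Bouguer anomaly = 158.51 − (283.36) = -124.85 mGal
Complete Bouguer anomaly = -124.85 + 5.95 = -118.90 mGal

-118.9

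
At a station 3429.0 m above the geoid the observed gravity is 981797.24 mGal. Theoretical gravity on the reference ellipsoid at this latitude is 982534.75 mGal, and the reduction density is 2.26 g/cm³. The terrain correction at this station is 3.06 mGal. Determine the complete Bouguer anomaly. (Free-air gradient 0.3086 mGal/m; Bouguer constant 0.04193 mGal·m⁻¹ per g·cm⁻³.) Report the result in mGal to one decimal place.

-1.2

Free-air correction = 0.3086 × 3429.0 = 1058.19 mGal
Free-air anomaly = 981797.24 − 982534.75 + (1058.19) = 320.68 mGal
Bouguer slab correction = 0.04193 × 2.26 × 3429.0 = 324.94 mGal
Simple Bouguer anomaly = 320.68 − (324.94) = -4.26 mGal
Complete Bouguer anomaly = -4.26 + 3.06 = -1.20 mGal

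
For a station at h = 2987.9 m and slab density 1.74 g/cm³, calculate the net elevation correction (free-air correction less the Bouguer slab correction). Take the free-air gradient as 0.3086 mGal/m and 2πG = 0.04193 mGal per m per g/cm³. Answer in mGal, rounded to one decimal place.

704.1

Combined gradient = 0.3086 − 0.04193 × 1.74 = 0.2356418 mGal/m
Combined elevation correction = 0.2356418 × 2987.9 = 704.1 mGal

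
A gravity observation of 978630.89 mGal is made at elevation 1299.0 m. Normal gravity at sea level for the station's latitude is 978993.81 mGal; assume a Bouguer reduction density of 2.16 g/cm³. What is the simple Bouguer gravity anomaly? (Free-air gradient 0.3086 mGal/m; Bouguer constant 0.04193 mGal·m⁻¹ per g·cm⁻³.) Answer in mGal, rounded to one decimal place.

-79.7

Free-air correction = 0.3086 × 1299.0 = 400.87 mGal
Free-air anomaly = 978630.89 − 978993.81 + (400.87) = 37.95 mGal
Bouguer slab correction = 0.04193 × 2.16 × 1299.0 = 117.65 mGal
Simple Bouguer anomaly = 37.95 − (117.65) = -79.70 mGal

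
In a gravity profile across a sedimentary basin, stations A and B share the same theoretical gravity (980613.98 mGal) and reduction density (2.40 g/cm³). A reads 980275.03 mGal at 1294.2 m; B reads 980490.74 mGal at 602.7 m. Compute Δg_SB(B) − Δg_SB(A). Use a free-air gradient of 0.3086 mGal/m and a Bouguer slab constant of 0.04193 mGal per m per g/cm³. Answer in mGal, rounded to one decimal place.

71.9

Δg_SB(A) = 980275.03 − 980613.98 + 0.3086×1294.2 − 0.04193×2.40×1294.2 = -69.80 mGal
Δg_SB(B) = 980490.74 − 980613.98 + 0.3086×602.7 − 0.04193×2.40×602.7 = 2.10 mGal
Difference = 2.10 − (-69.80) = 71.90 mGal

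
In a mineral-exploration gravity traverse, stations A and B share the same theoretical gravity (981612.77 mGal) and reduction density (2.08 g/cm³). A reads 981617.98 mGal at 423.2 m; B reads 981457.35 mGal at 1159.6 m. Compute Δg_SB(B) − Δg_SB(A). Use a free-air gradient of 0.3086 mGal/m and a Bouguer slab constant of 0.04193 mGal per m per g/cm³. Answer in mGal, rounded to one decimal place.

2.4

Δg_SB(A) = 981617.98 − 981612.77 + 0.3086×423.2 − 0.04193×2.08×423.2 = 98.90 mGal
Δg_SB(B) = 981457.35 − 981612.77 + 0.3086×1159.6 − 0.04193×2.08×1159.6 = 101.30 mGal
Difference = 101.30 − (98.90) = 2.40 mGal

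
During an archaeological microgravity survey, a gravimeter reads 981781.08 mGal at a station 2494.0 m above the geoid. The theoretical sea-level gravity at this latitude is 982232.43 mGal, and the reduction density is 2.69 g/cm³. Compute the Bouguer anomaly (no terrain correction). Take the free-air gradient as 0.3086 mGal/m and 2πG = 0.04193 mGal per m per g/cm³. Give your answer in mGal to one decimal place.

37.0

Free-air correction = 0.3086 × 2494.0 = 769.65 mGal
Free-air anomaly = 981781.08 − 982232.43 + (769.65) = 318.30 mGal
Bouguer slab correction = 0.04193 × 2.69 × 2494.0 = 281.30 mGal
Simple Bouguer anomaly = 318.30 − (281.30) = 37.00 mGal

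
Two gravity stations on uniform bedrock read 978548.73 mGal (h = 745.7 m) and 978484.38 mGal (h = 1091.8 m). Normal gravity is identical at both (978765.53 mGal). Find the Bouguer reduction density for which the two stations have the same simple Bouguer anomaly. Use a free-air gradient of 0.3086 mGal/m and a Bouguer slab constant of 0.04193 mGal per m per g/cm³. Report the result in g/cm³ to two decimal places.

2.93

Δg_obs = 978484.38 − 978548.73 = -64.35 mGal over Δh = 1091.8 − 745.7 = 346.1 m
Equal Bouguer anomalies ⇒ Δg_obs + (0.3086 − 0.04193ρ)·Δh = 0
0.3086 − 0.04193ρ = −Δg_obs/Δh = 0.18593
ρ = (0.3086 − 0.18593) / 0.04193 = 2.93 g/cm³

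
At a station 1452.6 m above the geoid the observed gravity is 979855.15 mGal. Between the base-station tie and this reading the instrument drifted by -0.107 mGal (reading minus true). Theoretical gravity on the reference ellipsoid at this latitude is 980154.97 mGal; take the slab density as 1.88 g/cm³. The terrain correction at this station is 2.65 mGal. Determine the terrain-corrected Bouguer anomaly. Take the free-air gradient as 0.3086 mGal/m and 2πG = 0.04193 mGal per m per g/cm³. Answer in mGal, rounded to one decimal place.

Drift-corrected reading = 979855.15 − (-0.107) = 979855.257 mGal
Free-air correction = 0.3086 × 1452.6 = 448.27 mGal
Free-air anomaly = 979855.257 − 980154.97 + (448.27) = 148.557 mGal
Bouguer slab correction = 0.04193 × 1.88 × 1452.6 = 114.51 mGal
Simple Bouguer anomaly = 148.557 − (114.51) = 34.047 mGal
Complete Bouguer anomaly = 34.047 + 2.65 = 36.697 mGal

36.7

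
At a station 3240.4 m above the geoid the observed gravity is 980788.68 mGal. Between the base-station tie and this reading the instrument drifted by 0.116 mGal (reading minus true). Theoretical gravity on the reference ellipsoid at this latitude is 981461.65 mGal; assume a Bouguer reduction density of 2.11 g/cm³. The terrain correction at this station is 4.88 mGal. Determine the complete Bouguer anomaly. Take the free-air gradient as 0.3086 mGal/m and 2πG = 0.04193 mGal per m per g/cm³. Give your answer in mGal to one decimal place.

45.1

Drift-corrected reading = 980788.68 − (0.116) = 980788.564 mGal
Free-air correction = 0.3086 × 3240.4 = 999.99 mGal
Free-air anomaly = 980788.564 − 981461.65 + (999.99) = 326.904 mGal
Bouguer slab correction = 0.04193 × 2.11 × 3240.4 = 286.69 mGal
Simple Bouguer anomaly = 326.904 − (286.69) = 40.214 mGal
Complete Bouguer anomaly = 40.214 + 4.88 = 45.094 mGal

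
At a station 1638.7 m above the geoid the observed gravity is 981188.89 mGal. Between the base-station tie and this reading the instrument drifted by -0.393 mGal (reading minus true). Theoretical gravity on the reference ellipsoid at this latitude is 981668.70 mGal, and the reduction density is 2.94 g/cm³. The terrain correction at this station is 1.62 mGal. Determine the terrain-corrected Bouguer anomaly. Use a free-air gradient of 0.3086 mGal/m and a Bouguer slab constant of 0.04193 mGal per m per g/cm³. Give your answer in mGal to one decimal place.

-174.1

Drift-corrected reading = 981188.89 − (-0.393) = 981189.283 mGal
Free-air correction = 0.3086 × 1638.7 = 505.70 mGal
Free-air anomaly = 981189.283 − 981668.70 + (505.70) = 26.283 mGal
Bouguer slab correction = 0.04193 × 2.94 × 1638.7 = 202.01 mGal
Simple Bouguer anomaly = 26.283 − (202.01) = -175.727 mGal
Complete Bouguer anomaly = -175.727 + 1.62 = -174.107 mGal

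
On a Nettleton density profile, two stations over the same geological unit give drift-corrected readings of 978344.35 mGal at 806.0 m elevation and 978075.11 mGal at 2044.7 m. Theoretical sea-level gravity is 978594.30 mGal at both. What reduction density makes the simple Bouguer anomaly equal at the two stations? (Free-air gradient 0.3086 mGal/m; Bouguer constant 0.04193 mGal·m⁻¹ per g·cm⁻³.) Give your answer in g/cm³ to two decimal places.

Δg_obs = 978075.11 − 978344.35 = -269.24 mGal over Δh = 2044.7 − 806.0 = 1238.7 m
Equal Bouguer anomalies ⇒ Δg_obs + (0.3086 − 0.04193ρ)·Δh = 0
0.3086 − 0.04193ρ = −Δg_obs/Δh = 0.21736
ρ = (0.3086 − 0.21736) / 0.04193 = 2.18 g/cm³

2.18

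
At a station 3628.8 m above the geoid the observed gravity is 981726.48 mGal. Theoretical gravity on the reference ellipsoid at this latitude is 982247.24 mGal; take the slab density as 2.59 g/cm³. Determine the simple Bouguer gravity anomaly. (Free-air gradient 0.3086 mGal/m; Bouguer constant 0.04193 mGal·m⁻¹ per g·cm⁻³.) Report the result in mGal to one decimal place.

205.0

Free-air correction = 0.3086 × 3628.8 = 1119.85 mGal
Free-air anomaly = 981726.48 − 982247.24 + (1119.85) = 599.09 mGal
Bouguer slab correction = 0.04193 × 2.59 × 3628.8 = 394.08 mGal
Simple Bouguer anomaly = 599.09 − (394.08) = 205.01 mGal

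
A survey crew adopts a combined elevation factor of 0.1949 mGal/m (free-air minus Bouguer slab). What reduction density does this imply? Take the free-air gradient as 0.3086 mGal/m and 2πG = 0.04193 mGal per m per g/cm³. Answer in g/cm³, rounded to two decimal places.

2.71

0.1949 = 0.3086 − 0.04193 × ρ
ρ = (0.3086 − 0.1949) / 0.04193 = 2.71 g/cm³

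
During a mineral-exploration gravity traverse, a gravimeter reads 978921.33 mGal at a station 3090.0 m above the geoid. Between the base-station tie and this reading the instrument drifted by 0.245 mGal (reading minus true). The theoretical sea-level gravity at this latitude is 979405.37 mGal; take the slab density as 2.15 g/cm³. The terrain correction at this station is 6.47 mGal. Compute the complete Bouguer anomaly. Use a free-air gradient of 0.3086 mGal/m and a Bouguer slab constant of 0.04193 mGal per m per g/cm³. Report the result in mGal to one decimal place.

197.2

Drift-corrected reading = 978921.33 − (0.245) = 978921.085 mGal
Free-air correction = 0.3086 × 3090.0 = 953.57 mGal
Free-air anomaly = 978921.085 − 979405.37 + (953.57) = 469.285 mGal
Bouguer slab correction = 0.04193 × 2.15 × 3090.0 = 278.56 mGal
Simple Bouguer anomaly = 469.285 − (278.56) = 190.725 mGal
Complete Bouguer anomaly = 190.725 + 6.47 = 197.195 mGal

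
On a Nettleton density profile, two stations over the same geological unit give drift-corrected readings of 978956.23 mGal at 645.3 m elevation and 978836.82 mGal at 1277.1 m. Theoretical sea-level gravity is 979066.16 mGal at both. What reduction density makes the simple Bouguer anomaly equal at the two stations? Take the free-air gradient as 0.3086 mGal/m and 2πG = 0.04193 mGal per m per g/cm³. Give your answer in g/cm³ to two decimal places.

2.85

Δg_obs = 978836.82 − 978956.23 = -119.41 mGal over Δh = 1277.1 − 645.3 = 631.8 m
Equal Bouguer anomalies ⇒ Δg_obs + (0.3086 − 0.04193ρ)·Δh = 0
0.3086 − 0.04193ρ = −Δg_obs/Δh = 0.18900
ρ = (0.3086 − 0.18900) / 0.04193 = 2.85 g/cm³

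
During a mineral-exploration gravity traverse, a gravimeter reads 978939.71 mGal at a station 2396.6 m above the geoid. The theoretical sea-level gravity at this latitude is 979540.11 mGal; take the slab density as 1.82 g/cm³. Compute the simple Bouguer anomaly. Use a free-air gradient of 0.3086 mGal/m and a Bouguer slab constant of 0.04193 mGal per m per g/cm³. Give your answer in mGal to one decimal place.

-43.7

Free-air correction = 0.3086 × 2396.6 = 739.59 mGal
Free-air anomaly = 978939.71 − 979540.11 + (739.59) = 139.19 mGal
Bouguer slab correction = 0.04193 × 1.82 × 2396.6 = 182.89 mGal
Simple Bouguer anomaly = 139.19 − (182.89) = -43.70 mGal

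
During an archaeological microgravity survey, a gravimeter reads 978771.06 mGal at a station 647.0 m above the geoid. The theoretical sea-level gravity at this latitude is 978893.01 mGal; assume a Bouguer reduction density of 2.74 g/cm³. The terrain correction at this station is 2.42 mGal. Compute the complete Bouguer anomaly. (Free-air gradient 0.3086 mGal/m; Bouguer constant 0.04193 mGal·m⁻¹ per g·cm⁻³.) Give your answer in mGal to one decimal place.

5.8

Free-air correction = 0.3086 × 647.0 = 199.66 mGal
Free-air anomaly = 978771.06 − 978893.01 + (199.66) = 77.71 mGal
Bouguer slab correction = 0.04193 × 2.74 × 647.0 = 74.33 mGal
Simple Bouguer anomaly = 77.71 − (74.33) = 3.38 mGal
Complete Bouguer anomaly = 3.38 + 2.42 = 5.80 mGal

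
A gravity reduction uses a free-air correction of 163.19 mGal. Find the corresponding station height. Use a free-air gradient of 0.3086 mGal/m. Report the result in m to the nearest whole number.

529

h = 163.19 / 0.3086 = 528.81 m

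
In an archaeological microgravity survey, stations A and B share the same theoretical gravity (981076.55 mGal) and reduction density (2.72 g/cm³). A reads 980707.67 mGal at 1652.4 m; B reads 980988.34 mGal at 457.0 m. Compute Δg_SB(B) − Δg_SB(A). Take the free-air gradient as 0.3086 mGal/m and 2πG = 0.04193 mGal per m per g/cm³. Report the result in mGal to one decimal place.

Δg_SB(A) = 980707.67 − 981076.55 + 0.3086×1652.4 − 0.04193×2.72×1652.4 = -47.40 mGal
Δg_SB(B) = 980988.34 − 981076.55 + 0.3086×457.0 − 0.04193×2.72×457.0 = 0.70 mGal
Difference = 0.70 − (-47.40) = 48.10 mGal

48.1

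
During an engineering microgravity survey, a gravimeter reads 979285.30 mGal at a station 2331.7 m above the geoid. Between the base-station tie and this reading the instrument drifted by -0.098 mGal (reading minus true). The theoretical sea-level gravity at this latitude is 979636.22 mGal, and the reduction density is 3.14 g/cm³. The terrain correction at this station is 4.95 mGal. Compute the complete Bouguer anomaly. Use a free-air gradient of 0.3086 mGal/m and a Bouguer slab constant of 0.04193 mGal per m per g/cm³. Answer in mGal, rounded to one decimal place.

66.7

Drift-corrected reading = 979285.30 − (-0.098) = 979285.398 mGal
Free-air correction = 0.3086 × 2331.7 = 719.56 mGal
Free-air anomaly = 979285.398 − 979636.22 + (719.56) = 368.738 mGal
Bouguer slab correction = 0.04193 × 3.14 × 2331.7 = 306.99 mGal
Simple Bouguer anomaly = 368.738 − (306.99) = 61.748 mGal
Complete Bouguer anomaly = 61.748 + 4.95 = 66.698 mGal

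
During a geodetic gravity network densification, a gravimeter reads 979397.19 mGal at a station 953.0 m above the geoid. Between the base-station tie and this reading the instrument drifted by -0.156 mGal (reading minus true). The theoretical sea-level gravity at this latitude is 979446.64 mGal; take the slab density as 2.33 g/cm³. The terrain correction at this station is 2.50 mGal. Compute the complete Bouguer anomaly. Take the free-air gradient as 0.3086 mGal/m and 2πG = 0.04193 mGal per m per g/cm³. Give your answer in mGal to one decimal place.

154.2

Drift-corrected reading = 979397.19 − (-0.156) = 979397.346 mGal
Free-air correction = 0.3086 × 953.0 = 294.10 mGal
Free-air anomaly = 979397.346 − 979446.64 + (294.10) = 244.806 mGal
Bouguer slab correction = 0.04193 × 2.33 × 953.0 = 93.11 mGal
Simple Bouguer anomaly = 244.806 − (93.11) = 151.696 mGal
Complete Bouguer anomaly = 151.696 + 2.50 = 154.196 mGal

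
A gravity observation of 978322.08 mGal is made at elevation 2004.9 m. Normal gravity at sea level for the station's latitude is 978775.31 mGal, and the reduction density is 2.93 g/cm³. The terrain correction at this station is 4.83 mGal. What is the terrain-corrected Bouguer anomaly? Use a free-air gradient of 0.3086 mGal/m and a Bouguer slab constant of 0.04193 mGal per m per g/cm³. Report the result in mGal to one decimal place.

Free-air correction = 0.3086 × 2004.9 = 618.71 mGal
Free-air anomaly = 978322.08 − 978775.31 + (618.71) = 165.48 mGal
Bouguer slab correction = 0.04193 × 2.93 × 2004.9 = 246.31 mGal
Simple Bouguer anomaly = 165.48 − (246.31) = -80.83 mGal
Complete Bouguer anomaly = -80.83 + 4.83 = -76.00 mGal

-76.0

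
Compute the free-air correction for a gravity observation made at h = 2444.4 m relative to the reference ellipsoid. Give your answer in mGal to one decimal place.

Free-air correction = 0.3086 × 2444.4 = 754.3 mGal

754.3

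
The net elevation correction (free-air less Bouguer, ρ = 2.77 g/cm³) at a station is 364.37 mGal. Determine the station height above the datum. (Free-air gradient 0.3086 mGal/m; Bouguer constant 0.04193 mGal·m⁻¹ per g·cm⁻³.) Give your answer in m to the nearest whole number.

Combined gradient = 0.3086 − 0.04193 × 2.77 = 0.1924539 mGal/m
h = 364.37 / 0.1924539 = 1893.28 m

1893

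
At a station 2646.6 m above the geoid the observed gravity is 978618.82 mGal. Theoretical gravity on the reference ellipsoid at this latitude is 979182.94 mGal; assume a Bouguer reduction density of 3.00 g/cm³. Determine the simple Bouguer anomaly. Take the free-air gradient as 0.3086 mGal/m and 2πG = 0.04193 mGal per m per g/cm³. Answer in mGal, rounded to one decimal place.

-80.3

Free-air correction = 0.3086 × 2646.6 = 816.74 mGal
Free-air anomaly = 978618.82 − 979182.94 + (816.74) = 252.62 mGal
Bouguer slab correction = 0.04193 × 3.00 × 2646.6 = 332.92 mGal
Simple Bouguer anomaly = 252.62 − (332.92) = -80.30 mGal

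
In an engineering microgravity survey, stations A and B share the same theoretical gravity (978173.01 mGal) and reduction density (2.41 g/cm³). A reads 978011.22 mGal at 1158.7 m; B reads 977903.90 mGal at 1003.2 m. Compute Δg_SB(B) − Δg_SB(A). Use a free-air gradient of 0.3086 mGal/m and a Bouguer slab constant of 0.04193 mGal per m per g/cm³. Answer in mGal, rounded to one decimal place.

Δg_SB(A) = 978011.22 − 978173.01 + 0.3086×1158.7 − 0.04193×2.41×1158.7 = 78.70 mGal
Δg_SB(B) = 977903.90 − 978173.01 + 0.3086×1003.2 − 0.04193×2.41×1003.2 = -60.90 mGal
Difference = -60.90 − (78.70) = -139.60 mGal

-139.6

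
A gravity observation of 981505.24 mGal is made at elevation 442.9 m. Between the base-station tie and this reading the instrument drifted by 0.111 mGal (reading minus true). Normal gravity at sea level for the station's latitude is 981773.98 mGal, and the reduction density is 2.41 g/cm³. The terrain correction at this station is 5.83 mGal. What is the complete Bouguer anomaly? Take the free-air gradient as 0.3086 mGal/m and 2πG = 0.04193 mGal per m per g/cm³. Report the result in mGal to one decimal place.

Drift-corrected reading = 981505.24 − (0.111) = 981505.129 mGal
Free-air correction = 0.3086 × 442.9 = 136.68 mGal
Free-air anomaly = 981505.129 − 981773.98 + (136.68) = -132.171 mGal
Bouguer slab correction = 0.04193 × 2.41 × 442.9 = 44.76 mGal
Simple Bouguer anomaly = -132.171 − (44.76) = -176.931 mGal
Complete Bouguer anomaly = -176.931 + 5.83 = -171.101 mGal

-171.1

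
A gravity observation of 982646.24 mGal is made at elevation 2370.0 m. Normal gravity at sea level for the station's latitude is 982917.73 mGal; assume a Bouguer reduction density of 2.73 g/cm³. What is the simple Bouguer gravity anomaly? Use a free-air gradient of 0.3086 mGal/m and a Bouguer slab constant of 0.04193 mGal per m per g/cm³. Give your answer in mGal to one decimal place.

Free-air correction = 0.3086 × 2370.0 = 731.38 mGal
Free-air anomaly = 982646.24 − 982917.73 + (731.38) = 459.89 mGal
Bouguer slab correction = 0.04193 × 2.73 × 2370.0 = 271.29 mGal
Simple Bouguer anomaly = 459.89 − (271.29) = 188.60 mGal

188.6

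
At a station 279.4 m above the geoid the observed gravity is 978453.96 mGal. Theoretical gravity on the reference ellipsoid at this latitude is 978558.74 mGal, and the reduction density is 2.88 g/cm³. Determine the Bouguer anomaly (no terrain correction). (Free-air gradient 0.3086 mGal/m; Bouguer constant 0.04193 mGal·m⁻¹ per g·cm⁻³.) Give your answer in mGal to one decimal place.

Free-air correction = 0.3086 × 279.4 = 86.22 mGal
Free-air anomaly = 978453.96 − 978558.74 + (86.22) = -18.56 mGal
Bouguer slab correction = 0.04193 × 2.88 × 279.4 = 33.74 mGal
Simple Bouguer anomaly = -18.56 − (33.74) = -52.30 mGal

-52.3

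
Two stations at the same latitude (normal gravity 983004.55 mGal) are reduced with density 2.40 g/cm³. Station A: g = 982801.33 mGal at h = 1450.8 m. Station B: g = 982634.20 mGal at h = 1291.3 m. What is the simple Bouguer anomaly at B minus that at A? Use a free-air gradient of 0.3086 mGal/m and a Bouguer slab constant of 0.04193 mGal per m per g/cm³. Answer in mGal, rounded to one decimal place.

-200.3

Δg_SB(A) = 982801.33 − 983004.55 + 0.3086×1450.8 − 0.04193×2.40×1450.8 = 98.50 mGal
Δg_SB(B) = 982634.20 − 983004.55 + 0.3086×1291.3 − 0.04193×2.40×1291.3 = -101.80 mGal
Difference = -101.80 − (98.50) = -200.30 mGal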